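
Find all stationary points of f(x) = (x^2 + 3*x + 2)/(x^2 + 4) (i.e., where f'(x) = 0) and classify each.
f'(x) = (-3*x^2 + 4*x + 12)/(x^4 + 8*x^2 + 16)

Solve f'(x) = 0:
  f'(x) = -(3*x^2 - 4*x - 12)/(x^2 + 4)^2; the denominator is positive wherever f is defined, so f'(x) = 0 ⇔ -3*x^2 + 4*x + 12 = 0.
  3*x^2 - 4*x - 12 = 0 has no rational roots; quadratic formula: x = (4 ± √160)/6.
  ⇒ x = 2/3 - 2*sqrt(10)/3 ≈ -1.4415, 2/3 + 2*sqrt(10)/3 ≈ 2.7749

f''(x) = 2*(3*x^3 - 6*x^2 - 36*x + 8)/(x^6 + 12*x^4 + 48*x^2 + 64)
Second-derivative test at each critical point:
  f''(-1.4415) = 0.3424 > 0 → local minimum
  f''(2.7749) = -0.0924 < 0 → local maximum

Critical points: x = 2/3 - 2*sqrt(10)/3 ≈ -1.4415 (local minimum); x = 2/3 + 2*sqrt(10)/3 ≈ 2.7749 (local maximum)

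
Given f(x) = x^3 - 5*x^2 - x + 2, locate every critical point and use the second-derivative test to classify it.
f'(x) = 3*x^2 - 10*x - 1

Solve f'(x) = 0:
  3*x^2 - 10*x - 1 = 0 has no rational roots; quadratic formula: x = (10 ± √112)/6.
  ⇒ x = 5/3 - 2*sqrt(7)/3 ≈ -0.0972, 5/3 + 2*sqrt(7)/3 ≈ 3.4305

f''(x) = 6*x - 10
Second-derivative test at each critical point:
  f''(-0.0972) = -10.5830 < 0 → local maximum
  f''(3.4305) = 10.5830 > 0 → local minimum

Critical points: x = 5/3 - 2*sqrt(7)/3 ≈ -0.0972 (local maximum); x = 5/3 + 2*sqrt(7)/3 ≈ 3.4305 (local minimum)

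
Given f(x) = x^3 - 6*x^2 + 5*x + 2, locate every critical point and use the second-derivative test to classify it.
f'(x) = 3*x^2 - 12*x + 5

Solve f'(x) = 0:
  3*x^2 - 12*x + 5 = 0 has no rational roots; quadratic formula: x = (12 ± √84)/6.
  ⇒ x = 2 - sqrt(21)/3 ≈ 0.4725, sqrt(21)/3 + 2 ≈ 3.5275

f''(x) = 6*x - 12
Second-derivative test at each critical point:
  f''(0.4725) = -9.1652 < 0 → local maximum
  f''(3.5275) = 9.1652 > 0 → local minimum

Critical points: x = 2 - sqrt(21)/3 ≈ 0.4725 (local maximum); x = sqrt(21)/3 + 2 ≈ 3.5275 (local minimum)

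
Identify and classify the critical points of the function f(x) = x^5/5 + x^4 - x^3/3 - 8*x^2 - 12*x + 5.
f'(x) = x^4 + 4*x^3 - x^2 - 16*x - 12

Solve f'(x) = 0:
  Factor: x^4 + 4*x^3 - x^2 - 16*x - 12 = (x - 2)*(x + 1)*(x + 2)*(x + 3) = 0.
  ⇒ x = -3, -2, -1, 2

f''(x) = 4*x^3 + 12*x^2 - 2*x - 16
Second-derivative test at each critical point:
  f''(-3) = -10 < 0 → local maximum
  f''(-2) = 4 > 0 → local minimum
  f''(-1) = -6 < 0 → local maximum
  f''(2) = 60 > 0 → local minimum

Critical points: x = -3 (local maximum); x = -2 (local minimum); x = -1 (local maximum); x = 2 (local minimum)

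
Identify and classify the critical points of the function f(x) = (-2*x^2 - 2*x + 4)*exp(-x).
f'(x) = 2*(x^2 - x - 3)*exp(-x)

Solve f'(x) = 0:
  f'(x) = (2*x^2 - 2*x - 6)·exp(-x) and exp(-x) > 0 for every x, so f'(x) = 0 ⇔ 2*x^2 - 2*x - 6 = 0.
  Factor: 2*x^2 - 2*x - 6 = 2*(x^2 - x - 3); x^2 - x - 3 = 0 has no rational roots; quadratic formula: x = (1 ± √13)/2.
  ⇒ x = 1/2 - sqrt(13)/2 ≈ -1.3028, 1/2 + sqrt(13)/2 ≈ 2.3028

f''(x) = 2*(-x^2 + 3*x + 2)*exp(-x)
Second-derivative test at each critical point:
  f''(-1.3028) = -26.5332 < 0 → local maximum
  f''(2.3028) = 0.7210 > 0 → local minimum

Critical points: x = 1/2 - sqrt(13)/2 ≈ -1.3028 (local maximum); x = 1/2 + sqrt(13)/2 ≈ 2.3028 (local minimum)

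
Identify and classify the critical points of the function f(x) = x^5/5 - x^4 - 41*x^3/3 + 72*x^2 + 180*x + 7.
f'(x) = x^4 - 4*x^3 - 41*x^2 + 144*x + 180

Solve f'(x) = 0:
  Factor: x^4 - 4*x^3 - 41*x^2 + 144*x + 180 = (x - 6)*(x - 5)*(x + 1)*(x + 6) = 0.
  ⇒ x = -6, -1, 5, 6

f''(x) = 4*x^3 - 12*x^2 - 82*x + 144
Second-derivative test at each critical point:
  f''(-6) = -660 < 0 → local maximum
  f''(-1) = 210 > 0 → local minimum
  f''(5) = -66 < 0 → local maximum
  f''(6) = 84 > 0 → local minimum

Critical points: x = -6 (local maximum); x = -1 (local minimum); x = 5 (local maximum); x = 6 (local minimum)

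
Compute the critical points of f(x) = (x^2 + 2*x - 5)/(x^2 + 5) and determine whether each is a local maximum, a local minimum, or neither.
f'(x) = 2*(-x^2 + 10*x + 5)/(x^4 + 10*x^2 + 25)

Solve f'(x) = 0:
  f'(x) = -2*(x^2 - 10*x - 5)/(x^2 + 5)^2; the denominator is positive wherever f is defined, so f'(x) = 0 ⇔ -2*x^2 + 20*x + 10 = 0.
  Factor: -2*x^2 + 20*x + 10 = -2*(x^2 - 10*x - 5); x^2 - 10*x - 5 = 0 has no rational roots; quadratic formula: x = (10 ± √120)/2.
  ⇒ x = 5 - sqrt(30) ≈ -0.4772, 5 + sqrt(30) ≈ 10.4772

f''(x) = 4*(x^3 - 15*x^2 - 15*x + 25)/(x^6 + 15*x^4 + 75*x^2 + 125)
Second-derivative test at each critical point:
  f''(-0.4772) = 0.8017 > 0 → local minimum
  f''(10.4772) = -0.0017 < 0 → local maximum

Critical points: x = 5 - sqrt(30) ≈ -0.4772 (local minimum); x = 5 + sqrt(30) ≈ 10.4772 (local maximum)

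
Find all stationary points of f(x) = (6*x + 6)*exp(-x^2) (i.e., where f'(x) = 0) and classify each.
f'(x) = 6*(-2*x*(x + 1) + 1)*exp(-x^2)

Solve f'(x) = 0:
  f'(x) = (-12*x^2 - 12*x + 6)·exp(-x^2) and exp(-x^2) > 0 for every x, so f'(x) = 0 ⇔ -12*x^2 - 12*x + 6 = 0.
  Factor: -12*x^2 - 12*x + 6 = -6*(2*x^2 + 2*x - 1); 2*x^2 + 2*x - 1 = 0 has no rational roots; quadratic formula: x = (-2 ± √12)/4.
  ⇒ x = -sqrt(3)/2 - 1/2 ≈ -1.3660, -1/2 + sqrt(3)/2 ≈ 0.3660

f''(x) = 12*(2*x^2*(x + 1) - 3*x - 1)*exp(-x^2)
Second-derivative test at each critical point:
  f''(-1.3660) = 3.2162 > 0 → local minimum
  f''(0.3660) = -18.1785 < 0 → local maximum

Critical points: x = -sqrt(3)/2 - 1/2 ≈ -1.3660 (local minimum); x = -1/2 + sqrt(3)/2 ≈ 0.3660 (local maximum)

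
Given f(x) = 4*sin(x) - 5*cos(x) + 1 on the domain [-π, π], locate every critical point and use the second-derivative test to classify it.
f'(x) = 5*sin(x) + 4*cos(x)

Solve f'(x) = 0 on [-π, π]:
  f'(x) = 0 ⇔ 4*cos(x) = -5*sin(x) ⇔ tan(x) = -4/5, i.e. x = arctan(-4/5) + nπ; keep the solutions lying in [-π, π].
  ⇒ x = -atan(4/5) ≈ -0.6747, pi - atan(4/5) ≈ 2.4669

f''(x) = -4*sin(x) + 5*cos(x)
Second-derivative test at each critical point:
  f''(-0.6747) = 6.4031 > 0 → local minimum
  f''(2.4669) = -6.4031 < 0 → local maximum

Critical points: x = -atan(4/5) ≈ -0.6747 (local minimum); x = pi - atan(4/5) ≈ 2.4669 (local maximum)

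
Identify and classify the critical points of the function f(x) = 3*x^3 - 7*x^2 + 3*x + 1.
f'(x) = 9*x^2 - 14*x + 3

Solve f'(x) = 0:
  9*x^2 - 14*x + 3 = 0 has no rational roots; quadratic formula: x = (14 ± √88)/18.
  ⇒ x = 7/9 - sqrt(22)/9 ≈ 0.2566, sqrt(22)/9 + 7/9 ≈ 1.2989

f''(x) = 18*x - 14
Second-derivative test at each critical point:
  f''(0.2566) = -9.3808 < 0 → local maximum
  f''(1.2989) = 9.3808 > 0 → local minimum

Critical points: x = 7/9 - sqrt(22)/9 ≈ 0.2566 (local maximum); x = sqrt(22)/9 + 7/9 ≈ 1.2989 (local minimum)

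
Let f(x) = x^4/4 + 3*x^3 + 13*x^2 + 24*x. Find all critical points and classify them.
f'(x) = x^3 + 9*x^2 + 26*x + 24

Solve f'(x) = 0:
  Factor: x^3 + 9*x^2 + 26*x + 24 = (x + 2)*(x + 3)*(x + 4) = 0.
  ⇒ x = -4, -3, -2

f''(x) = 3*x^2 + 18*x + 26
Second-derivative test at each critical point:
  f''(-4) = 2 > 0 → local minimum
  f''(-3) = -1 < 0 → local maximum
  f''(-2) = 2 > 0 → local minimum

Critical points: x = -4 (local minimum); x = -3 (local maximum); x = -2 (local minimum)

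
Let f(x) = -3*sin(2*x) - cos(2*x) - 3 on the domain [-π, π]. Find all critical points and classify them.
f'(x) = 2*sin(2*x) - 6*cos(2*x)

Solve f'(x) = 0 on [-π, π]:
  f'(x) = 0 ⇔ -3*cos(2*x) = -sin(2*x) ⇔ tan(2*x) = 3, i.e. 2*x = arctan(3) + nπ; keep the solutions lying in [-π, π].
  ⇒ x = -pi + atan(3)/2 ≈ -2.5171, -pi/2 + atan(3)/2 ≈ -0.9463, atan(3)/2 ≈ 0.6245, atan(3)/2 + pi/2 ≈ 2.1953

f''(x) = 12*sin(2*x) + 4*cos(2*x)
Second-derivative test at each critical point:
  f''(-2.5171) = 12.6491 > 0 → local minimum
  f''(-0.9463) = -12.6491 < 0 → local maximum
  f''(0.6245) = 12.6491 > 0 → local minimum
  f''(2.1953) = -12.6491 < 0 → local maximum

Critical points: x = -pi + atan(3)/2 ≈ -2.5171 (local minimum); x = -pi/2 + atan(3)/2 ≈ -0.9463 (local maximum); x = atan(3)/2 ≈ 0.6245 (local minimum); x = atan(3)/2 + pi/2 ≈ 2.1953 (local maximum)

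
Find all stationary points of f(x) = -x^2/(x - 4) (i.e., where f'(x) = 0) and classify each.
f'(x) = x*(8 - x)/(x - 4)^2

Solve f'(x) = 0:
  f'(x) = -x*(x - 8)/(x - 4)^2; the denominator is positive wherever f is defined, so f'(x) = 0 ⇔ -x^2 + 8*x = 0.
  Factor: -x^2 + 8*x = -x*(x - 8) = 0.
  ⇒ x = 0, 8

f''(x) = -32/(x^3 - 12*x^2 + 48*x - 64)
Second-derivative test at each critical point:
  f''(0) = 1/2 > 0 → local minimum
  f''(8) = -1/2 < 0 → local maximum

Critical points: x = 0 (local minimum); x = 8 (local maximum)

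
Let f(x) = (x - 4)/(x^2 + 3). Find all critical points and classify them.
f'(x) = (x^2 - 2*x*(x - 4) + 3)/(x^2 + 3)^2

Solve f'(x) = 0:
  f'(x) = -(x^2 - 8*x - 3)/(x^2 + 3)^2; the denominator is positive wherever f is defined, so f'(x) = 0 ⇔ -x^2 + 8*x + 3 = 0.
  x^2 - 8*x - 3 = 0 has no rational roots; quadratic formula: x = (8 ± √76)/2.
  ⇒ x = 4 - sqrt(19) ≈ -0.3589, 4 + sqrt(19) ≈ 8.3589

f''(x) = 2*(4*x^2*(x - 4) + (4 - 3*x)*(x^2 + 3))/(x^2 + 3)^3
Second-derivative test at each critical point:
  f''(-0.3589) = 0.8905 > 0 → local minimum
  f''(8.3589) = -0.0016 < 0 → local maximum

Critical points: x = 4 - sqrt(19) ≈ -0.3589 (local minimum); x = 4 + sqrt(19) ≈ 8.3589 (local maximum)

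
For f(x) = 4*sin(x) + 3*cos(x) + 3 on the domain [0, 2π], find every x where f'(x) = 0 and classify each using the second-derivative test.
f'(x) = -3*sin(x) + 4*cos(x)

Solve f'(x) = 0 on [0, 2π]:
  f'(x) = 0 ⇔ 4*cos(x) = 3*sin(x) ⇔ tan(x) = 4/3, i.e. x = arctan(4/3) + nπ; keep the solutions lying in [0, 2π].
  ⇒ x = atan(4/3) ≈ 0.9273, atan(4/3) + pi ≈ 4.0689

f''(x) = -4*sin(x) - 3*cos(x)
Second-derivative test at each critical point:
  f''(0.9273) = -5 < 0 → local maximum
  f''(4.0689) = 5 > 0 → local minimum

Critical points: x = atan(4/3) ≈ 0.9273 (local maximum); x = atan(4/3) + pi ≈ 4.0689 (local minimum)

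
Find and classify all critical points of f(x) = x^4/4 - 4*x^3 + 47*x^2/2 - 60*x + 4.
f'(x) = x^3 - 12*x^2 + 47*x - 60

Solve f'(x) = 0:
  Factor: x^3 - 12*x^2 + 47*x - 60 = (x - 5)*(x - 4)*(x - 3) = 0.
  ⇒ x = 3, 4, 5

f''(x) = 3*x^2 - 24*x + 47
Second-derivative test at each critical point:
  f''(3) = 2 > 0 → local minimum
  f''(4) = -1 < 0 → local maximum
  f''(5) = 2 > 0 → local minimum

Critical points: x = 3 (local minimum); x = 4 (local maximum); x = 5 (local minimum)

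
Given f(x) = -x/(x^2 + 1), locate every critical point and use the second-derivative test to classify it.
f'(x) = (x^2 - 1)/(x^2 + 1)^2

Solve f'(x) = 0:
  f'(x) = (x - 1)*(x + 1)/(x^2 + 1)^2; the denominator is positive wherever f is defined, so f'(x) = 0 ⇔ x^2 - 1 = 0.
  Factor: x^2 - 1 = (x - 1)*(x + 1) = 0.
  ⇒ x = -1, 1

f''(x) = 2*x*(3 - x^2)/(x^2 + 1)^3
Second-derivative test at each critical point:
  f''(-1) = -1/2 < 0 → local maximum
  f''(1) = 1/2 > 0 → local minimum

Critical points: x = -1 (local maximum); x = 1 (local minimum)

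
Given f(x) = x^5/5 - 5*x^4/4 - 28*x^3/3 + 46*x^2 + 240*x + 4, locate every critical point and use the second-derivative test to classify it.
f'(x) = x^4 - 5*x^3 - 28*x^2 + 92*x + 240

Solve f'(x) = 0:
  Factor: x^4 - 5*x^3 - 28*x^2 + 92*x + 240 = (x - 6)*(x - 5)*(x + 2)*(x + 4) = 0.
  ⇒ x = -4, -2, 5, 6

f''(x) = 4*x^3 - 15*x^2 - 56*x + 92
Second-derivative test at each critical point:
  f''(-4) = -180 < 0 → local maximum
  f''(-2) = 112 > 0 → local minimum
  f''(5) = -63 < 0 → local maximum
  f''(6) = 80 > 0 → local minimum

Critical points: x = -4 (local maximum); x = -2 (local minimum); x = 5 (local maximum); x = 6 (local minimum)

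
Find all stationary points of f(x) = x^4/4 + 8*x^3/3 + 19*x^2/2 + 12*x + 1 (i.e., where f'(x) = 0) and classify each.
f'(x) = x^3 + 8*x^2 + 19*x + 12

Solve f'(x) = 0:
  Factor: x^3 + 8*x^2 + 19*x + 12 = (x + 1)*(x + 3)*(x + 4) = 0.
  ⇒ x = -4, -3, -1

f''(x) = 3*x^2 + 16*x + 19
Second-derivative test at each critical point:
  f''(-4) = 3 > 0 → local minimum
  f''(-3) = -2 < 0 → local maximum
  f''(-1) = 6 > 0 → local minimum

Critical points: x = -4 (local minimum); x = -3 (local maximum); x = -1 (local minimum)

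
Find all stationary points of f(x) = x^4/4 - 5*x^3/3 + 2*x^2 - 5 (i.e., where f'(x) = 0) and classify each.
f'(x) = x*(x^2 - 5*x + 4)

Solve f'(x) = 0:
  Factor: x^3 - 5*x^2 + 4*x = x*(x - 4)*(x - 1) = 0.
  ⇒ x = 0, 1, 4

f''(x) = 3*x^2 - 10*x + 4
Second-derivative test at each critical point:
  f''(0) = 4 > 0 → local minimum
  f''(1) = -3 < 0 → local maximum
  f''(4) = 12 > 0 → local minimum

Critical points: x = 0 (local minimum); x = 1 (local maximum); x = 4 (local minimum)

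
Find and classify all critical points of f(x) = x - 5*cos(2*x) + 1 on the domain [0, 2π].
f'(x) = 10*sin(2*x) + 1

Solve f'(x) = 0 on [0, 2π]:
  f'(x) = 0 ⇔ sin(2*x) = -1/10, i.e. 2*x = arcsin(-1/10) + 2nπ or 2*x = π − arcsin(-1/10) + 2nπ; keep the solutions lying in [0, 2π].
  ⇒ x = asin(1/10)/2 + pi/2 ≈ 1.6209, pi - asin(1/10)/2 ≈ 3.0915, asin(1/10)/2 + 3*pi/2 ≈ 4.7625, -asin(1/10)/2 + 2*pi ≈ 6.2331

f''(x) = 20*cos(2*x)
Second-derivative test at each critical point:
  f''(1.6209) = -19.8997 < 0 → local maximum
  f''(3.0915) = 19.8997 > 0 → local minimum
  f''(4.7625) = -19.8997 < 0 → local maximum
  f''(6.2331) = 19.8997 > 0 → local minimum

Critical points: x = asin(1/10)/2 + pi/2 ≈ 1.6209 (local maximum); x = pi - asin(1/10)/2 ≈ 3.0915 (local minimum); x = asin(1/10)/2 + 3*pi/2 ≈ 4.7625 (local maximum); x = -asin(1/10)/2 + 2*pi ≈ 6.2331 (local minimum)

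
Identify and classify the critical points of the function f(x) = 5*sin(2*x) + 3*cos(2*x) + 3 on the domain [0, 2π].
f'(x) = -6*sin(2*x) + 10*cos(2*x)

Solve f'(x) = 0 on [0, 2π]:
  f'(x) = 0 ⇔ 5*cos(2*x) = 3*sin(2*x) ⇔ tan(2*x) = 5/3, i.e. 2*x = arctan(5/3) + nπ; keep the solutions lying in [0, 2π].
  ⇒ x = atan(5/3)/2 ≈ 0.5152, atan(5/3)/2 + pi/2 ≈ 2.0860, atan(5/3)/2 + pi ≈ 3.6568, atan(5/3)/2 + 3*pi/2 ≈ 5.2276

f''(x) = -20*sin(2*x) - 12*cos(2*x)
Second-derivative test at each critical point:
  f''(0.5152) = -23.3238 < 0 → local maximum
  f''(2.0860) = 23.3238 > 0 → local minimum
  f''(3.6568) = -23.3238 < 0 → local maximum
  f''(5.2276) = 23.3238 > 0 → local minimum

Critical points: x = atan(5/3)/2 ≈ 0.5152 (local maximum); x = atan(5/3)/2 + pi/2 ≈ 2.0860 (local minimum); x = atan(5/3)/2 + pi ≈ 3.6568 (local maximum); x = atan(5/3)/2 + 3*pi/2 ≈ 5.2276 (local minimum)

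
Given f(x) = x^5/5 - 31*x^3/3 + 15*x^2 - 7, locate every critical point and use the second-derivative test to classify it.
f'(x) = x*(x^3 - 31*x + 30)

Solve f'(x) = 0:
  Factor: x^4 - 31*x^2 + 30*x = x*(x - 5)*(x - 1)*(x + 6) = 0.
  ⇒ x = -6, 0, 1, 5

f''(x) = 4*x^3 - 62*x + 30
Second-derivative test at each critical point:
  f''(-6) = -462 < 0 → local maximum
  f''(0) = 30 > 0 → local minimum
  f''(1) = -28 < 0 → local maximum
  f''(5) = 220 > 0 → local minimum

Critical points: x = -6 (local maximum); x = 0 (local minimum); x = 1 (local maximum); x = 5 (local minimum)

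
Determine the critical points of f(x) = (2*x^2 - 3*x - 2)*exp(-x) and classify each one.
f'(x) = (-2*x^2 + 7*x - 1)*exp(-x)

Solve f'(x) = 0:
  f'(x) = (-2*x^2 + 7*x - 1)·exp(-x) and exp(-x) > 0 for every x, so f'(x) = 0 ⇔ -2*x^2 + 7*x - 1 = 0.
  2*x^2 - 7*x + 1 = 0 has no rational roots; quadratic formula: x = (7 ± √41)/4.
  ⇒ x = 7/4 - sqrt(41)/4 ≈ 0.1492, sqrt(41)/4 + 7/4 ≈ 3.3508

f''(x) = (2*x^2 - 11*x + 8)*exp(-x)
Second-derivative test at each critical point:
  f''(0.1492) = 5.5155 > 0 → local minimum
  f''(3.3508) = -0.2245 < 0 → local maximum

Critical points: x = 7/4 - sqrt(41)/4 ≈ 0.1492 (local minimum); x = sqrt(41)/4 + 7/4 ≈ 3.3508 (local maximum)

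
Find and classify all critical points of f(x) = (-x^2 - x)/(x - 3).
f'(x) = (-x^2 + 6*x + 3)/(x^2 - 6*x + 9)

Solve f'(x) = 0:
  f'(x) = -(x^2 - 6*x - 3)/(x - 3)^2; the denominator is positive wherever f is defined, so f'(x) = 0 ⇔ -x^2 + 6*x + 3 = 0.
  x^2 - 6*x - 3 = 0 has no rational roots; quadratic formula: x = (6 ± √48)/2.
  ⇒ x = 3 - 2*sqrt(3) ≈ -0.4641, 3 + 2*sqrt(3) ≈ 6.4641

f''(x) = -24/(x^3 - 9*x^2 + 27*x - 27)
Second-derivative test at each critical point:
  f''(-0.4641) = 0.5774 > 0 → local minimum
  f''(6.4641) = -0.5774 < 0 → local maximum

Critical points: x = 3 - 2*sqrt(3) ≈ -0.4641 (local minimum); x = 3 + 2*sqrt(3) ≈ 6.4641 (local maximum)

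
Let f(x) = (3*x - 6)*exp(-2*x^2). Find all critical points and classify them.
f'(x) = 3*(-4*x*(x - 2) + 1)*exp(-2*x^2)

Solve f'(x) = 0:
  f'(x) = (-12*x^2 + 24*x + 3)·exp(-2*x^2) and exp(-2*x^2) > 0 for every x, so f'(x) = 0 ⇔ -12*x^2 + 24*x + 3 = 0.
  Factor: -12*x^2 + 24*x + 3 = -3*(4*x^2 - 8*x - 1); 4*x^2 - 8*x - 1 = 0 has no rational roots; quadratic formula: x = (8 ± √80)/8.
  ⇒ x = 1 - sqrt(5)/2 ≈ -0.1180, 1 + sqrt(5)/2 ≈ 2.1180

f''(x) = 12*(4*x^2*(x - 2) - 3*x + 2)*exp(-2*x^2)
Second-derivative test at each critical point:
  f''(-0.1180) = 26.0955 > 0 → local minimum
  f''(2.1180) = -0.0034 < 0 → local maximum

Critical points: x = 1 - sqrt(5)/2 ≈ -0.1180 (local minimum); x = 1 + sqrt(5)/2 ≈ 2.1180 (local maximum)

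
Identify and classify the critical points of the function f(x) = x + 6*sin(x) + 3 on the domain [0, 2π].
f'(x) = 6*cos(x) + 1

Solve f'(x) = 0 on [0, 2π]:
  f'(x) = 0 ⇔ cos(x) = -1/6, i.e. x = ±arccos(-1/6) + 2nπ; keep the solutions lying in [0, 2π].
  ⇒ x = acos(-1/6) ≈ 1.7382, -acos(-1/6) + 2*pi ≈ 4.5449

f''(x) = -6*sin(x)
Second-derivative test at each critical point:
  f''(1.7382) = -5.9161 < 0 → local maximum
  f''(4.5449) = 5.9161 > 0 → local minimum

Critical points: x = acos(-1/6) ≈ 1.7382 (local maximum); x = -acos(-1/6) + 2*pi ≈ 4.5449 (local minimum)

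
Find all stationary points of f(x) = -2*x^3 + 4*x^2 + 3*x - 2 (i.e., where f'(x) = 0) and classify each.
f'(x) = -6*x^2 + 8*x + 3

Solve f'(x) = 0:
  6*x^2 - 8*x - 3 = 0 has no rational roots; quadratic formula: x = (8 ± √136)/12.
  ⇒ x = 2/3 - sqrt(34)/6 ≈ -0.3052, 2/3 + sqrt(34)/6 ≈ 1.6385

f''(x) = 8 - 12*x
Second-derivative test at each critical point:
  f''(-0.3052) = 11.6619 > 0 → local minimum
  f''(1.6385) = -11.6619 < 0 → local maximum

Critical points: x = 2/3 - sqrt(34)/6 ≈ -0.3052 (local minimum); x = 2/3 + sqrt(34)/6 ≈ 1.6385 (local maximum)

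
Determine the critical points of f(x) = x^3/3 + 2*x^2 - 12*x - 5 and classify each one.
f'(x) = x^2 + 4*x - 12

Solve f'(x) = 0:
  Factor: x^2 + 4*x - 12 = (x - 2)*(x + 6) = 0.
  ⇒ x = -6, 2

f''(x) = 2*x + 4
Second-derivative test at each critical point:
  f''(-6) = -8 < 0 → local maximum
  f''(2) = 8 > 0 → local minimum

Critical points: x = -6 (local maximum); x = 2 (local minimum)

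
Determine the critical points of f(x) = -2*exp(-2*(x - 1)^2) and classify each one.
f'(x) = 8*(x - 1)*exp(-2*(x - 1)^2)

Solve f'(x) = 0:
  f'(x) = (8*x - 8)·exp(-2*(x - 1)^2) and exp(-2*(x - 1)^2) > 0 for every x, so f'(x) = 0 ⇔ 8*x - 8 = 0.
  Factor: 8*x - 8 = 8*(x - 1) = 0.
  ⇒ x = 1

f''(x) = 8*(1 - 4*(x - 1)^2)*exp(-2*(x - 1)^2)
Second-derivative test at each critical point:
  f''(1) = 8 > 0 → local minimum

Critical points: x = 1 (local minimum)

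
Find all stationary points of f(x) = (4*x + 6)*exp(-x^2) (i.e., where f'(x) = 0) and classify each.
f'(x) = 4*(-x*(2*x + 3) + 1)*exp(-x^2)

Solve f'(x) = 0:
  f'(x) = (-8*x^2 - 12*x + 4)·exp(-x^2) and exp(-x^2) > 0 for every x, so f'(x) = 0 ⇔ -8*x^2 - 12*x + 4 = 0.
  Factor: -8*x^2 - 12*x + 4 = -4*(2*x^2 + 3*x - 1); 2*x^2 + 3*x - 1 = 0 has no rational roots; quadratic formula: x = (-3 ± √17)/4.
  ⇒ x = -sqrt(17)/4 - 3/4 ≈ -1.7808, -3/4 + sqrt(17)/4 ≈ 0.2808

f''(x) = 4*(2*x^2*(2*x + 3) - 6*x - 3)*exp(-x^2)
Second-derivative test at each critical point:
  f''(-1.7808) = 0.6919 > 0 → local minimum
  f''(0.2808) = -15.2422 < 0 → local maximum

Critical points: x = -sqrt(17)/4 - 3/4 ≈ -1.7808 (local minimum); x = -3/4 + sqrt(17)/4 ≈ 0.2808 (local maximum)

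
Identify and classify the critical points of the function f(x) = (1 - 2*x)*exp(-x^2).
f'(x) = 2*(x*(2*x - 1) - 1)*exp(-x^2)

Solve f'(x) = 0:
  f'(x) = (4*x^2 - 2*x - 2)·exp(-x^2) and exp(-x^2) > 0 for every x, so f'(x) = 0 ⇔ 4*x^2 - 2*x - 2 = 0.
  Factor: 4*x^2 - 2*x - 2 = 2*(x - 1)*(2*x + 1) = 0.
  ⇒ x = -1/2, 1

f''(x) = 2*(2*x^2*(1 - 2*x) + 6*x - 1)*exp(-x^2)
Second-derivative test at each critical point:
  f''(-1/2) = -4.6728 < 0 → local maximum
  f''(1) = 2.2073 > 0 → local minimum

Critical points: x = -1/2 (local maximum); x = 1 (local minimum)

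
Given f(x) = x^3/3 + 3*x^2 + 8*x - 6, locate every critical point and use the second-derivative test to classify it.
f'(x) = x^2 + 6*x + 8

Solve f'(x) = 0:
  Factor: x^2 + 6*x + 8 = (x + 2)*(x + 4) = 0.
  ⇒ x = -4, -2

f''(x) = 2*x + 6
Second-derivative test at each critical point:
  f''(-4) = -2 < 0 → local maximum
  f''(-2) = 2 > 0 → local minimum

Critical points: x = -4 (local maximum); x = -2 (local minimum)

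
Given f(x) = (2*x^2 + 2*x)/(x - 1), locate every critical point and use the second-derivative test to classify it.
f'(x) = 2*(x^2 - 2*x - 1)/(x^2 - 2*x + 1)

Solve f'(x) = 0:
  f'(x) = 2*(x^2 - 2*x - 1)/(x - 1)^2; the denominator is positive wherever f is defined, so f'(x) = 0 ⇔ 2*x^2 - 4*x - 2 = 0.
  Factor: 2*x^2 - 4*x - 2 = 2*(x^2 - 2*x - 1); x^2 - 2*x - 1 = 0 has no rational roots; quadratic formula: x = (2 ± √8)/2.
  ⇒ x = 1 - sqrt(2) ≈ -0.4142, 1 + sqrt(2) ≈ 2.4142

f''(x) = 8/(x^3 - 3*x^2 + 3*x - 1)
Second-derivative test at each critical point:
  f''(-0.4142) = -2.8284 < 0 → local maximum
  f''(2.4142) = 2.8284 > 0 → local minimum

Critical points: x = 1 - sqrt(2) ≈ -0.4142 (local maximum); x = 1 + sqrt(2) ≈ 2.4142 (local minimum)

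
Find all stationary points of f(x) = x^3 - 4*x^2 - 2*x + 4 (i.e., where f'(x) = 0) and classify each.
f'(x) = 3*x^2 - 8*x - 2

Solve f'(x) = 0:
  3*x^2 - 8*x - 2 = 0 has no rational roots; quadratic formula: x = (8 ± √88)/6.
  ⇒ x = 4/3 - sqrt(22)/3 ≈ -0.2301, 4/3 + sqrt(22)/3 ≈ 2.8968

f''(x) = 6*x - 8
Second-derivative test at each critical point:
  f''(-0.2301) = -9.3808 < 0 → local maximum
  f''(2.8968) = 9.3808 > 0 → local minimum

Critical points: x = 4/3 - sqrt(22)/3 ≈ -0.2301 (local maximum); x = 4/3 + sqrt(22)/3 ≈ 2.8968 (local minimum)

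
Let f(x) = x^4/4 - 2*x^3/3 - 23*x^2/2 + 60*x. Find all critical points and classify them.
f'(x) = x^3 - 2*x^2 - 23*x + 60

Solve f'(x) = 0:
  Factor: x^3 - 2*x^2 - 23*x + 60 = (x - 4)*(x - 3)*(x + 5) = 0.
  ⇒ x = -5, 3, 4

f''(x) = 3*x^2 - 4*x - 23
Second-derivative test at each critical point:
  f''(-5) = 72 > 0 → local minimum
  f''(3) = -8 < 0 → local maximum
  f''(4) = 9 > 0 → local minimum

Critical points: x = -5 (local minimum); x = 3 (local maximum); x = 4 (local minimum)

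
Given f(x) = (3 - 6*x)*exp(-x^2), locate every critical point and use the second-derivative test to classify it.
f'(x) = 6*(x*(2*x - 1) - 1)*exp(-x^2)

Solve f'(x) = 0:
  f'(x) = (12*x^2 - 6*x - 6)·exp(-x^2) and exp(-x^2) > 0 for every x, so f'(x) = 0 ⇔ 12*x^2 - 6*x - 6 = 0.
  Factor: 12*x^2 - 6*x - 6 = 6*(x - 1)*(2*x + 1) = 0.
  ⇒ x = -1/2, 1

f''(x) = 6*(2*x^2*(1 - 2*x) + 6*x - 1)*exp(-x^2)
Second-derivative test at each critical point:
  f''(-1/2) = -14.0184 < 0 → local maximum
  f''(1) = 6.6218 > 0 → local minimum

Critical points: x = -1/2 (local maximum); x = 1 (local minimum)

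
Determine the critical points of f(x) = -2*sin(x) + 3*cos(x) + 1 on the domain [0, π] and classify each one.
f'(x) = -3*sin(x) - 2*cos(x)

Solve f'(x) = 0 on [0, π]:
  f'(x) = 0 ⇔ -2*cos(x) = 3*sin(x) ⇔ tan(x) = -2/3, i.e. x = arctan(-2/3) + nπ; keep the solutions lying in [0, π].
  ⇒ x = pi - atan(2/3) ≈ 2.5536

f''(x) = 2*sin(x) - 3*cos(x)
Second-derivative test at each critical point:
  f''(2.5536) = 3.6056 > 0 → local minimum

Critical points: x = pi - atan(2/3) ≈ 2.5536 (local minimum)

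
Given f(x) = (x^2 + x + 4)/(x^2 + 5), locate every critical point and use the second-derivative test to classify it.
f'(x) = (-x^2 + 2*x + 5)/(x^4 + 10*x^2 + 25)

Solve f'(x) = 0:
  f'(x) = -(x^2 - 2*x - 5)/(x^2 + 5)^2; the denominator is positive wherever f is defined, so f'(x) = 0 ⇔ -x^2 + 2*x + 5 = 0.
  x^2 - 2*x - 5 = 0 has no rational roots; quadratic formula: x = (2 ± √24)/2.
  ⇒ x = 1 - sqrt(6) ≈ -1.4495, 1 + sqrt(6) ≈ 3.4495

f''(x) = 2*(x^3 - 3*x^2 - 15*x + 5)/(x^6 + 15*x^4 + 75*x^2 + 125)
Second-derivative test at each critical point:
  f''(-1.4495) = 0.0972 > 0 → local minimum
  f''(3.4495) = -0.0172 < 0 → local maximum

Critical points: x = 1 - sqrt(6) ≈ -1.4495 (local minimum); x = 1 + sqrt(6) ≈ 3.4495 (local maximum)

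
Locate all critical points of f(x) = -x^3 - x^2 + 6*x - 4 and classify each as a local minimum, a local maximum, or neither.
f'(x) = -3*x^2 - 2*x + 6

Solve f'(x) = 0:
  3*x^2 + 2*x - 6 = 0 has no rational roots; quadratic formula: x = (-2 ± √76)/6.
  ⇒ x = -sqrt(19)/3 - 1/3 ≈ -1.7863, -1/3 + sqrt(19)/3 ≈ 1.1196

f''(x) = -6*x - 2
Second-derivative test at each critical point:
  f''(-1.7863) = 8.7178 > 0 → local minimum
  f''(1.1196) = -8.7178 < 0 → local maximum

Critical points: x = -sqrt(19)/3 - 1/3 ≈ -1.7863 (local minimum); x = -1/3 + sqrt(19)/3 ≈ 1.1196 (local maximum)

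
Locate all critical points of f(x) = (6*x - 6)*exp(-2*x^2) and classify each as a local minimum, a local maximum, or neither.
f'(x) = 6*(-4*x*(x - 1) + 1)*exp(-2*x^2)

Solve f'(x) = 0:
  f'(x) = (-24*x^2 + 24*x + 6)·exp(-2*x^2) and exp(-2*x^2) > 0 for every x, so f'(x) = 0 ⇔ -24*x^2 + 24*x + 6 = 0.
  Factor: -24*x^2 + 24*x + 6 = -6*(4*x^2 - 4*x - 1); 4*x^2 - 4*x - 1 = 0 has no rational roots; quadratic formula: x = (4 ± √32)/8.
  ⇒ x = 1/2 - sqrt(2)/2 ≈ -0.2071, 1/2 + sqrt(2)/2 ≈ 1.2071

f''(x) = 24*(4*x^2*(x - 1) - 3*x + 1)*exp(-2*x^2)
Second-derivative test at each critical point:
  f''(-0.2071) = 31.1508 > 0 → local minimum
  f''(1.2071) = -1.8412 < 0 → local maximum

Critical points: x = 1/2 - sqrt(2)/2 ≈ -0.2071 (local minimum); x = 1/2 + sqrt(2)/2 ≈ 1.2071 (local maximum)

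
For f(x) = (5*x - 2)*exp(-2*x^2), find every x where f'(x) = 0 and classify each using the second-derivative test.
f'(x) = (-4*x*(5*x - 2) + 5)*exp(-2*x^2)

Solve f'(x) = 0:
  f'(x) = (-20*x^2 + 8*x + 5)·exp(-2*x^2) and exp(-2*x^2) > 0 for every x, so f'(x) = 0 ⇔ -20*x^2 + 8*x + 5 = 0.
  20*x^2 - 8*x - 5 = 0 has no rational roots; quadratic formula: x = (8 ± √464)/40.
  ⇒ x = 1/5 - sqrt(29)/10 ≈ -0.3385, 1/5 + sqrt(29)/10 ≈ 0.7385

f''(x) = 4*(4*x^2*(5*x - 2) - 15*x + 2)*exp(-2*x^2)
Second-derivative test at each critical point:
  f''(-0.3385) = 17.1287 > 0 → local minimum
  f''(0.7385) = -7.2364 < 0 → local maximum

Critical points: x = 1/5 - sqrt(29)/10 ≈ -0.3385 (local minimum); x = 1/5 + sqrt(29)/10 ≈ 0.7385 (local maximum)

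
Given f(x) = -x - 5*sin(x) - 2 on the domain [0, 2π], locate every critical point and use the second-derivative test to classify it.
f'(x) = -5*cos(x) - 1

Solve f'(x) = 0 on [0, 2π]:
  f'(x) = 0 ⇔ cos(x) = -1/5, i.e. x = ±arccos(-1/5) + 2nπ; keep the solutions lying in [0, 2π].
  ⇒ x = acos(-1/5) ≈ 1.7722, -acos(-1/5) + 2*pi ≈ 4.5110

f''(x) = 5*sin(x)
Second-derivative test at each critical point:
  f''(1.7722) = 4.8990 > 0 → local minimum
  f''(4.5110) = -4.8990 < 0 → local maximum

Critical points: x = acos(-1/5) ≈ 1.7722 (local minimum); x = -acos(-1/5) + 2*pi ≈ 4.5110 (local maximum)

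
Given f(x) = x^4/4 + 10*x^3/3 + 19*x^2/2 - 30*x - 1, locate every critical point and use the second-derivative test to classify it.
f'(x) = x^3 + 10*x^2 + 19*x - 30

Solve f'(x) = 0:
  Factor: x^3 + 10*x^2 + 19*x - 30 = (x - 1)*(x + 5)*(x + 6) = 0.
  ⇒ x = -6, -5, 1

f''(x) = 3*x^2 + 20*x + 19
Second-derivative test at each critical point:
  f''(-6) = 7 > 0 → local minimum
  f''(-5) = -6 < 0 → local maximum
  f''(1) = 42 > 0 → local minimum

Critical points: x = -6 (local minimum); x = -5 (local maximum); x = 1 (local minimum)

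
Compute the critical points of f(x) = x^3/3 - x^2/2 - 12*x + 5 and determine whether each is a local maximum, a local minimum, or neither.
f'(x) = x^2 - x - 12

Solve f'(x) = 0:
  Factor: x^2 - x - 12 = (x - 4)*(x + 3) = 0.
  ⇒ x = -3, 4

f''(x) = 2*x - 1
Second-derivative test at each critical point:
  f''(-3) = -7 < 0 → local maximum
  f''(4) = 7 > 0 → local minimum

Critical points: x = -3 (local maximum); x = 4 (local minimum)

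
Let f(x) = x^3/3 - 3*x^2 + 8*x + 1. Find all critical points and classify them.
f'(x) = x^2 - 6*x + 8

Solve f'(x) = 0:
  Factor: x^2 - 6*x + 8 = (x - 4)*(x - 2) = 0.
  ⇒ x = 2, 4

f''(x) = 2*x - 6
Second-derivative test at each critical point:
  f''(2) = -2 < 0 → local maximum
  f''(4) = 2 > 0 → local minimum

Critical points: x = 2 (local maximum); x = 4 (local minimum)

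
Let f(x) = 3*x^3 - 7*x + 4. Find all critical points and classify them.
f'(x) = 9*x^2 - 7

Solve f'(x) = 0:
  9*x^2 - 7 = 0 has no rational roots; quadratic formula: x = (0 ± √252)/18.
  ⇒ x = -sqrt(7)/3 ≈ -0.8819, sqrt(7)/3 ≈ 0.8819

f''(x) = 18*x
Second-derivative test at each critical point:
  f''(-0.8819) = -15.8745 < 0 → local maximum
  f''(0.8819) = 15.8745 > 0 → local minimum

Critical points: x = -sqrt(7)/3 ≈ -0.8819 (local maximum); x = sqrt(7)/3 ≈ 0.8819 (local minimum)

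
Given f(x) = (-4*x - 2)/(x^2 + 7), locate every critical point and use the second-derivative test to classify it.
f'(x) = 4*(x^2 + x - 7)/(x^4 + 14*x^2 + 49)

Solve f'(x) = 0:
  f'(x) = 4*(x^2 + x - 7)/(x^2 + 7)^2; the denominator is positive wherever f is defined, so f'(x) = 0 ⇔ 4*x^2 + 4*x - 28 = 0.
  Factor: 4*x^2 + 4*x - 28 = 4*(x^2 + x - 7); x^2 + x - 7 = 0 has no rational roots; quadratic formula: x = (-1 ± √29)/2.
  ⇒ x = -sqrt(29)/2 - 1/2 ≈ -3.1926, -1/2 + sqrt(29)/2 ≈ 2.1926

f''(x) = 4*(-4*x^2*(2*x + 1) + (6*x + 1)*(x^2 + 7))/(x^2 + 7)^3
Second-derivative test at each critical point:
  f''(-3.1926) = -0.0729 < 0 → local maximum
  f''(2.1926) = 0.1545 > 0 → local minimum

Critical points: x = -sqrt(29)/2 - 1/2 ≈ -3.1926 (local maximum); x = -1/2 + sqrt(29)/2 ≈ 2.1926 (local minimum)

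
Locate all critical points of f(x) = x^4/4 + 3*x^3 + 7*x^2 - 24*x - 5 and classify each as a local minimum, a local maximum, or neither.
f'(x) = x^3 + 9*x^2 + 14*x - 24

Solve f'(x) = 0:
  Factor: x^3 + 9*x^2 + 14*x - 24 = (x - 1)*(x + 4)*(x + 6) = 0.
  ⇒ x = -6, -4, 1

f''(x) = 3*x^2 + 18*x + 14
Second-derivative test at each critical point:
  f''(-6) = 14 > 0 → local minimum
  f''(-4) = -10 < 0 → local maximum
  f''(1) = 35 > 0 → local minimum

Critical points: x = -6 (local minimum); x = -4 (local maximum); x = 1 (local minimum)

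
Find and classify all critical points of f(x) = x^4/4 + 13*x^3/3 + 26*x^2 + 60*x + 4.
f'(x) = x^3 + 13*x^2 + 52*x + 60

Solve f'(x) = 0:
  Factor: x^3 + 13*x^2 + 52*x + 60 = (x + 2)*(x + 5)*(x + 6) = 0.
  ⇒ x = -6, -5, -2

f''(x) = 3*x^2 + 26*x + 52
Second-derivative test at each critical point:
  f''(-6) = 4 > 0 → local minimum
  f''(-5) = -3 < 0 → local maximum
  f''(-2) = 12 > 0 → local minimum

Critical points: x = -6 (local minimum); x = -5 (local maximum); x = -2 (local minimum)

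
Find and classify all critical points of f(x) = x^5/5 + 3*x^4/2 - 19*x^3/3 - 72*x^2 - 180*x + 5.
f'(x) = x^4 + 6*x^3 - 19*x^2 - 144*x - 180

Solve f'(x) = 0:
  Factor: x^4 + 6*x^3 - 19*x^2 - 144*x - 180 = (x - 5)*(x + 2)*(x + 3)*(x + 6) = 0.
  ⇒ x = -6, -3, -2, 5

f''(x) = 4*x^3 + 18*x^2 - 38*x - 144
Second-derivative test at each critical point:
  f''(-6) = -132 < 0 → local maximum
  f''(-3) = 24 > 0 → local minimum
  f''(-2) = -28 < 0 → local maximum
  f''(5) = 616 > 0 → local minimum

Critical points: x = -6 (local maximum); x = -3 (local minimum); x = -2 (local maximum); x = 5 (local minimum)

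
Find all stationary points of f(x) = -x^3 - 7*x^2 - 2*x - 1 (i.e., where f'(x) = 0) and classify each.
f'(x) = -3*x^2 - 14*x - 2

Solve f'(x) = 0:
  3*x^2 + 14*x + 2 = 0 has no rational roots; quadratic formula: x = (-14 ± √172)/6.
  ⇒ x = -7/3 - sqrt(43)/3 ≈ -4.5191, -7/3 + sqrt(43)/3 ≈ -0.1475

f''(x) = -6*x - 14
Second-derivative test at each critical point:
  f''(-4.5191) = 13.1149 > 0 → local minimum
  f''(-0.1475) = -13.1149 < 0 → local maximum

Critical points: x = -7/3 - sqrt(43)/3 ≈ -4.5191 (local minimum); x = -7/3 + sqrt(43)/3 ≈ -0.1475 (local maximum)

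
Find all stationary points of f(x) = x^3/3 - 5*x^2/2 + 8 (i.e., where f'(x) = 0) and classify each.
f'(x) = x*(x - 5)

Solve f'(x) = 0:
  Factor: x^2 - 5*x = x*(x - 5) = 0.
  ⇒ x = 0, 5

f''(x) = 2*x - 5
Second-derivative test at each critical point:
  f''(0) = -5 < 0 → local maximum
  f''(5) = 5 > 0 → local minimum

Critical points: x = 0 (local maximum); x = 5 (local minimum)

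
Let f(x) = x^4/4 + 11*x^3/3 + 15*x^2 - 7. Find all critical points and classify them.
f'(x) = x*(x^2 + 11*x + 30)

Solve f'(x) = 0:
  Factor: x^3 + 11*x^2 + 30*x = x*(x + 5)*(x + 6) = 0.
  ⇒ x = -6, -5, 0

f''(x) = 3*x^2 + 22*x + 30
Second-derivative test at each critical point:
  f''(-6) = 6 > 0 → local minimum
  f''(-5) = -5 < 0 → local maximum
  f''(0) = 30 > 0 → local minimum

Critical points: x = -6 (local minimum); x = -5 (local maximum); x = 0 (local minimum)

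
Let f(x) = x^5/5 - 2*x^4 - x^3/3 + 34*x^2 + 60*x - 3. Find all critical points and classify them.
f'(x) = x^4 - 8*x^3 - x^2 + 68*x + 60

Solve f'(x) = 0:
  Factor: x^4 - 8*x^3 - x^2 + 68*x + 60 = (x - 6)*(x - 5)*(x + 1)*(x + 2) = 0.
  ⇒ x = -2, -1, 5, 6

f''(x) = 4*x^3 - 24*x^2 - 2*x + 68
Second-derivative test at each critical point:
  f''(-2) = -56 < 0 → local maximum
  f''(-1) = 42 > 0 → local minimum
  f''(5) = -42 < 0 → local maximum
  f''(6) = 56 > 0 → local minimum

Critical points: x = -2 (local maximum); x = -1 (local minimum); x = 5 (local maximum); x = 6 (local minimum)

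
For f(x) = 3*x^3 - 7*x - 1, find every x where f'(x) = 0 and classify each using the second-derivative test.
f'(x) = 9*x^2 - 7

Solve f'(x) = 0:
  9*x^2 - 7 = 0 has no rational roots; quadratic formula: x = (0 ± √252)/18.
  ⇒ x = -sqrt(7)/3 ≈ -0.8819, sqrt(7)/3 ≈ 0.8819

f''(x) = 18*x
Second-derivative test at each critical point:
  f''(-0.8819) = -15.8745 < 0 → local maximum
  f''(0.8819) = 15.8745 > 0 → local minimum

Critical points: x = -sqrt(7)/3 ≈ -0.8819 (local maximum); x = sqrt(7)/3 ≈ 0.8819 (local minimum)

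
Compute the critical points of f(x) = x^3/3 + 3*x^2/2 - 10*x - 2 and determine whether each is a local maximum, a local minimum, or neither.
f'(x) = x^2 + 3*x - 10

Solve f'(x) = 0:
  Factor: x^2 + 3*x - 10 = (x - 2)*(x + 5) = 0.
  ⇒ x = -5, 2

f''(x) = 2*x + 3
Second-derivative test at each critical point:
  f''(-5) = -7 < 0 → local maximum
  f''(2) = 7 > 0 → local minimum

Critical points: x = -5 (local maximum); x = 2 (local minimum)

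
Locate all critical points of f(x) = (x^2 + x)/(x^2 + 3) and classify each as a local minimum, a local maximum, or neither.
f'(x) = (-x^2 + 6*x + 3)/(x^4 + 6*x^2 + 9)

Solve f'(x) = 0:
  f'(x) = -(x^2 - 6*x - 3)/(x^2 + 3)^2; the denominator is positive wherever f is defined, so f'(x) = 0 ⇔ -x^2 + 6*x + 3 = 0.
  x^2 - 6*x - 3 = 0 has no rational roots; quadratic formula: x = (6 ± √48)/2.
  ⇒ x = 3 - 2*sqrt(3) ≈ -0.4641, 3 + 2*sqrt(3) ≈ 6.4641

f''(x) = 2*(x^3 - 9*x^2 - 9*x + 9)/(x^6 + 9*x^4 + 27*x^2 + 27)
Second-derivative test at each critical point:
  f''(-0.4641) = 0.6701 > 0 → local minimum
  f''(6.4641) = -0.0035 < 0 → local maximum

Critical points: x = 3 - 2*sqrt(3) ≈ -0.4641 (local minimum); x = 3 + 2*sqrt(3) ≈ 6.4641 (local maximum)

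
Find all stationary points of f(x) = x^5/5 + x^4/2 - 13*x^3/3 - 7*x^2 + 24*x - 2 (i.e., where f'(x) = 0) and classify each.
f'(x) = x^4 + 2*x^3 - 13*x^2 - 14*x + 24

Solve f'(x) = 0:
  Factor: x^4 + 2*x^3 - 13*x^2 - 14*x + 24 = (x - 3)*(x - 1)*(x + 2)*(x + 4) = 0.
  ⇒ x = -4, -2, 1, 3

f''(x) = 4*x^3 + 6*x^2 - 26*x - 14
Second-derivative test at each critical point:
  f''(-4) = -70 < 0 → local maximum
  f''(-2) = 30 > 0 → local minimum
  f''(1) = -30 < 0 → local maximum
  f''(3) = 70 > 0 → local minimum

Critical points: x = -4 (local maximum); x = -2 (local minimum); x = 1 (local maximum); x = 3 (local minimum)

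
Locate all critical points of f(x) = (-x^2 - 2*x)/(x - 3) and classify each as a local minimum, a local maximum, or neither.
f'(x) = (-x^2 + 6*x + 6)/(x^2 - 6*x + 9)

Solve f'(x) = 0:
  f'(x) = -(x^2 - 6*x - 6)/(x - 3)^2; the denominator is positive wherever f is defined, so f'(x) = 0 ⇔ -x^2 + 6*x + 6 = 0.
  x^2 - 6*x - 6 = 0 has no rational roots; quadratic formula: x = (6 ± √60)/2.
  ⇒ x = 3 - sqrt(15) ≈ -0.8730, 3 + sqrt(15) ≈ 6.8730

f''(x) = -30/(x^3 - 9*x^2 + 27*x - 27)
Second-derivative test at each critical point:
  f''(-0.8730) = 0.5164 > 0 → local minimum
  f''(6.8730) = -0.5164 < 0 → local maximum

Critical points: x = 3 - sqrt(15) ≈ -0.8730 (local minimum); x = 3 + sqrt(15) ≈ 6.8730 (local maximum)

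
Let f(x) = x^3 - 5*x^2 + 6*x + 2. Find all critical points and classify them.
f'(x) = 3*x^2 - 10*x + 6

Solve f'(x) = 0:
  3*x^2 - 10*x + 6 = 0 has no rational roots; quadratic formula: x = (10 ± √28)/6.
  ⇒ x = 5/3 - sqrt(7)/3 ≈ 0.7847, sqrt(7)/3 + 5/3 ≈ 2.5486

f''(x) = 6*x - 10
Second-derivative test at each critical point:
  f''(0.7847) = -5.2915 < 0 → local maximum
  f''(2.5486) = 5.2915 > 0 → local minimum

Critical points: x = 5/3 - sqrt(7)/3 ≈ 0.7847 (local maximum); x = sqrt(7)/3 + 5/3 ≈ 2.5486 (local minimum)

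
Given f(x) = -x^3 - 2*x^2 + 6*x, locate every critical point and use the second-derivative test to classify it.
f'(x) = -3*x^2 - 4*x + 6

Solve f'(x) = 0:
  3*x^2 + 4*x - 6 = 0 has no rational roots; quadratic formula: x = (-4 ± √88)/6.
  ⇒ x = -sqrt(22)/3 - 2/3 ≈ -2.2301, -2/3 + sqrt(22)/3 ≈ 0.8968

f''(x) = -6*x - 4
Second-derivative test at each critical point:
  f''(-2.2301) = 9.3808 > 0 → local minimum
  f''(0.8968) = -9.3808 < 0 → local maximum

Critical points: x = -sqrt(22)/3 - 2/3 ≈ -2.2301 (local minimum); x = -2/3 + sqrt(22)/3 ≈ 0.8968 (local maximum)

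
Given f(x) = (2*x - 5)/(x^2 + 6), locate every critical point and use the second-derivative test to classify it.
f'(x) = 2*(-x^2 + 5*x + 6)/(x^4 + 12*x^2 + 36)

Solve f'(x) = 0:
  f'(x) = -2*(x - 6)*(x + 1)/(x^2 + 6)^2; the denominator is positive wherever f is defined, so f'(x) = 0 ⇔ -2*x^2 + 10*x + 12 = 0.
  Factor: -2*x^2 + 10*x + 12 = -2*(x - 6)*(x + 1) = 0.
  ⇒ x = -1, 6

f''(x) = 2*(4*x^2*(2*x - 5) + (5 - 6*x)*(x^2 + 6))/(x^2 + 6)^3
Second-derivative test at each critical point:
  f''(-1) = 2/7 > 0 → local minimum
  f''(6) = -1/126 < 0 → local maximum

Critical points: x = -1 (local minimum); x = 6 (local maximum)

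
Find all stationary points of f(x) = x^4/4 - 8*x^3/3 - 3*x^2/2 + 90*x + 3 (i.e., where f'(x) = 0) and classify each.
f'(x) = x^3 - 8*x^2 - 3*x + 90

Solve f'(x) = 0:
  Factor: x^3 - 8*x^2 - 3*x + 90 = (x - 6)*(x - 5)*(x + 3) = 0.
  ⇒ x = -3, 5, 6

f''(x) = 3*x^2 - 16*x - 3
Second-derivative test at each critical point:
  f''(-3) = 72 > 0 → local minimum
  f''(5) = -8 < 0 → local maximum
  f''(6) = 9 > 0 → local minimum

Critical points: x = -3 (local minimum); x = 5 (local maximum); x = 6 (local minimum)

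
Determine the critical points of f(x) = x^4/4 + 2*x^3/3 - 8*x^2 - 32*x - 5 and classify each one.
f'(x) = x^3 + 2*x^2 - 16*x - 32

Solve f'(x) = 0:
  Factor: x^3 + 2*x^2 - 16*x - 32 = (x - 4)*(x + 2)*(x + 4) = 0.
  ⇒ x = -4, -2, 4

f''(x) = 3*x^2 + 4*x - 16
Second-derivative test at each critical point:
  f''(-4) = 16 > 0 → local minimum
  f''(-2) = -12 < 0 → local maximum
  f''(4) = 48 > 0 → local minimum

Critical points: x = -4 (local minimum); x = -2 (local maximum); x = 4 (local minimum)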